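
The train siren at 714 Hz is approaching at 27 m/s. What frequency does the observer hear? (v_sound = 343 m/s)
f_obs = f·v/(v − v_s) = 775 Hz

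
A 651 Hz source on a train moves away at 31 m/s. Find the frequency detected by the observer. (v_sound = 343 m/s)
f_obs = f·v/(v + v_s) = 597 Hz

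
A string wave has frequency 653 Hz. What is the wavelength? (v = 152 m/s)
λ = v/f = 0.2328 m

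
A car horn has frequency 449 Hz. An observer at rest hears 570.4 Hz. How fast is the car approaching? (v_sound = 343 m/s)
v_s = v·(1 − f/f_obs) = 73 m/s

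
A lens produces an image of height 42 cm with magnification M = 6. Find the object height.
ho = |hi|/|M| = 7 cm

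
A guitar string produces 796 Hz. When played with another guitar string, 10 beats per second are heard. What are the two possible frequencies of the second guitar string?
f₂ = 796 ± 10 Hz → 806 Hz or 786 Hz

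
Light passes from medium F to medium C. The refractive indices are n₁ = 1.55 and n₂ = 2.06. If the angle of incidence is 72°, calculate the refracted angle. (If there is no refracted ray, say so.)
sin θ₂ = (n₁/n₂)·sin θ₁ = 0.7156 → θ₂ = 45.69°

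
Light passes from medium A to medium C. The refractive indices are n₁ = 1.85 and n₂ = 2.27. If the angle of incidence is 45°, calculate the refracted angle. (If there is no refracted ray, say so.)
sin θ₂ = (n₁/n₂)·sin θ₁ = 0.5763 → θ₂ = 35.19°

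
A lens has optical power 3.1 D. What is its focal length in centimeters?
f = 1/P = 32.26 cm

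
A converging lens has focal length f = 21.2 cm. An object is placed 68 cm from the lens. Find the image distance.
1/di = 1/f − 1/do → di = 30.8 cm (real image)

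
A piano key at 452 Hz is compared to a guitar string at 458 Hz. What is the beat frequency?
6 Hz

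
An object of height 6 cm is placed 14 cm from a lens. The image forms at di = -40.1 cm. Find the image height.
hi = (-di/do) × ho = 17.19 cm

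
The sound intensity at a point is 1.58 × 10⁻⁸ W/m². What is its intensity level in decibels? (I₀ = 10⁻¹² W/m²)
β = 10·log₁₀(I/I₀) = 41.99 dB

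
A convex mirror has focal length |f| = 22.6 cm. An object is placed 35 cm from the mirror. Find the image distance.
f = −22.6 cm (convex); 1/di = 1/f − 1/do → di = -13.73 cm (virtual image, behind mirror)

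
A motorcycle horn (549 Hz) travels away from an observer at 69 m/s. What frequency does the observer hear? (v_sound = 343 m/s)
f_obs = f·v/(v + v_s) = 457.1 Hz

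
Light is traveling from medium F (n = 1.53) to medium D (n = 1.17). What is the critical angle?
θc = arcsin(n₂/n₁) = 49.88°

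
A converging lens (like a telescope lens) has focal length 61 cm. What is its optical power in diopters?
P = 1/f = 1.639 D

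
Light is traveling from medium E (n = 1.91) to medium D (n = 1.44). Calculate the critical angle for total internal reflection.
θc = arcsin(n₂/n₁) = 48.93°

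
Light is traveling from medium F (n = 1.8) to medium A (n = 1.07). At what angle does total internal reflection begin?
θc = arcsin(n₂/n₁) = 36.47°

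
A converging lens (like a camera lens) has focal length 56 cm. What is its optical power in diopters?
P = 1/f = 1.786 D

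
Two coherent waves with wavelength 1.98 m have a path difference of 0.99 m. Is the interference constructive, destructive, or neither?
destructive — path difference = 0.5λ, an odd multiple of λ/2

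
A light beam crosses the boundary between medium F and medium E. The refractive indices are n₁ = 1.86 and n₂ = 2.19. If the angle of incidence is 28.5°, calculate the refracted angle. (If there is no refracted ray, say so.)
sin θ₂ = (n₁/n₂)·sin θ₁ = 0.4053 → θ₂ = 23.91°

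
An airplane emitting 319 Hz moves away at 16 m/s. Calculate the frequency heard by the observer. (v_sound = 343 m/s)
f_obs = f·v/(v + v_s) = 304.8 Hz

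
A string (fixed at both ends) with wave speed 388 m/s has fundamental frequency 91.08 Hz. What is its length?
L = v/(2f₁) = 2.13 m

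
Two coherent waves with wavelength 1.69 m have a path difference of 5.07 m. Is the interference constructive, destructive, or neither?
constructive — path difference = 3λ, a whole number of wavelengths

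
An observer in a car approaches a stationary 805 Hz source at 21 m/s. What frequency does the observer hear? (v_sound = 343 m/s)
f_obs = f·(v + v_o)/v = 854.3 Hz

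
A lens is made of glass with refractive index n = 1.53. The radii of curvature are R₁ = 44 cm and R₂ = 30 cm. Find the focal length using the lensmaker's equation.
1/f = (n − 1)(1/R₁ − 1/R₂) → f = -177.9 cm (diverging lens)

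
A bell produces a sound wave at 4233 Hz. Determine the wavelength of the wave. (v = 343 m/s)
λ = v/f = 0.08103 m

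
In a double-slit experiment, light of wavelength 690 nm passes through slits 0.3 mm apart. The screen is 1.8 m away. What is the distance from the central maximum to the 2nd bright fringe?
y = mλL/d = 8.28 mm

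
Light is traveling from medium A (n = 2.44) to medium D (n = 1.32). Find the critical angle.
θc = arcsin(n₂/n₁) = 32.75°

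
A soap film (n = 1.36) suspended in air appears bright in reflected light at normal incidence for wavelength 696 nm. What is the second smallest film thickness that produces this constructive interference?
2nt = (m − ½)λ with m = 2 → t = (m − ½)λ/(2n) = 383.8 nm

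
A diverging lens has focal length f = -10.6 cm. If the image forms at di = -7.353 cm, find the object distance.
1/do = 1/f − 1/di → do = 24 cm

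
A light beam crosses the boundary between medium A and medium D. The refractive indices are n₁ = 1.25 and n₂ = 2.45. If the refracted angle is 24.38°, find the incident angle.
sin θ₁ = (n₂/n₁)·sin θ₂ → θ₁ = 54°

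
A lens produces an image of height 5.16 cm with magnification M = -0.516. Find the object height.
ho = |hi|/|M| = 10 cm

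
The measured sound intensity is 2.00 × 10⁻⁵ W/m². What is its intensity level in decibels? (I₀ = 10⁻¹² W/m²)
β = 10·log₁₀(I/I₀) = 73.01 dB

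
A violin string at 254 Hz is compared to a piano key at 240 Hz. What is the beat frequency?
14 Hz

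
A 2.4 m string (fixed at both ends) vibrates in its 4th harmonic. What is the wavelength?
λₙ = 2L/n = 1.2 m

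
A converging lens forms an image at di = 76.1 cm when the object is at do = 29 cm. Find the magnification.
M = −di/do = -2.624 (inverted image)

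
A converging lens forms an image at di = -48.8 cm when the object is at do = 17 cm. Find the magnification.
M = −di/do = 2.871 (upright image)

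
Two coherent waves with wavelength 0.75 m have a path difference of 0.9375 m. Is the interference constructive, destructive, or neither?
neither (partial) — path difference = 1.25λ, neither a whole number of wavelengths nor an odd multiple of λ/2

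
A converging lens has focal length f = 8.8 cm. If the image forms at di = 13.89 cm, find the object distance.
1/do = 1/f − 1/di → do = 24.01 cm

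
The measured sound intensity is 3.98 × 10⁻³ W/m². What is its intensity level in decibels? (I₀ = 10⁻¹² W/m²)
β = 10·log₁₀(I/I₀) = 96 dB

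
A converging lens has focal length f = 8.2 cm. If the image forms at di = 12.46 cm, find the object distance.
1/do = 1/f − 1/di → do = 23.98 cm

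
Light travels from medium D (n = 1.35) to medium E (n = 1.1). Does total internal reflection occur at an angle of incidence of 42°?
θc = arcsin(n₂/n₁) = 54.57°; 42° < θc, so no — the ray refracts.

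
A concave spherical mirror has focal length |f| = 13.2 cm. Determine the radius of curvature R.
R = 2|f| = 26.4 cm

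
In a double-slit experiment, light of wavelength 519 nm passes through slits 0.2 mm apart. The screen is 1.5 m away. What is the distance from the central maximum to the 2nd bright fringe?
y = mλL/d = 7.785 mm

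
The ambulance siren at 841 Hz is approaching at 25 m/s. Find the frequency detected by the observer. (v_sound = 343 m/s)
f_obs = f·v/(v − v_s) = 907.1 Hz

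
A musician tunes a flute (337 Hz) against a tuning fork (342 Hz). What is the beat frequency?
5 Hz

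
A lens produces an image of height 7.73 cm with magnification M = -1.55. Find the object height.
ho = |hi|/|M| = 4.987 cm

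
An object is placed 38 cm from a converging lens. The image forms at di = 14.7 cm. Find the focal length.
1/f = 1/do + 1/di → f = 10.6 cm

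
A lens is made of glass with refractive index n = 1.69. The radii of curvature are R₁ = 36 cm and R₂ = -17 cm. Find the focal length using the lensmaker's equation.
1/f = (n − 1)(1/R₁ − 1/R₂) → f = 16.74 cm (converging lens)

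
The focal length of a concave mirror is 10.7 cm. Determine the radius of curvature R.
R = 2|f| = 21.4 cm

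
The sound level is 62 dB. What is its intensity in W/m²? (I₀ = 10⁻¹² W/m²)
I = I₀·10^(β/10) = 1.58 × 10⁻⁶ W/m²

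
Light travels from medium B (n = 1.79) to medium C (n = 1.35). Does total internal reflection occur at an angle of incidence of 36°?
θc = arcsin(n₂/n₁) = 48.95°; 36° < θc, so no — the ray refracts.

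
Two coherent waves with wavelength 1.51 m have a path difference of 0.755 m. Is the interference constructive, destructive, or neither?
destructive — path difference = 0.5λ, an odd multiple of λ/2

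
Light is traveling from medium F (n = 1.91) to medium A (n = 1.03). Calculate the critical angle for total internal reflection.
θc = arcsin(n₂/n₁) = 32.63°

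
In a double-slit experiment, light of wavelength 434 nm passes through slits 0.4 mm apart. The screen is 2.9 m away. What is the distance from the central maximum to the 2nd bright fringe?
y = mλL/d = 6.293 mm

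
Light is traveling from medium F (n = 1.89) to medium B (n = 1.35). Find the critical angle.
θc = arcsin(n₂/n₁) = 45.58°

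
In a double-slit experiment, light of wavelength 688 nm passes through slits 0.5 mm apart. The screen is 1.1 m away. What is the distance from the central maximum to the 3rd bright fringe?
y = mλL/d = 4.541 mm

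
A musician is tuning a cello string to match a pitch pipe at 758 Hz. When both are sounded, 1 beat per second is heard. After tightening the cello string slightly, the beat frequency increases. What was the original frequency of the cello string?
759 Hz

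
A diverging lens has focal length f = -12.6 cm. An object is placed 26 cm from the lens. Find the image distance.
1/di = 1/f − 1/do → di = -8.487 cm (virtual image)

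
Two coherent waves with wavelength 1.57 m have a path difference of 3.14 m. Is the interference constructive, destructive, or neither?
constructive — path difference = 2λ, a whole number of wavelengths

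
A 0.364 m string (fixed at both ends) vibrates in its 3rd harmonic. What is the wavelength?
λₙ = 2L/n = 0.2427 m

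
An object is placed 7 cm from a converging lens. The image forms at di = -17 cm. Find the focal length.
1/f = 1/do + 1/di → f = 11.9 cm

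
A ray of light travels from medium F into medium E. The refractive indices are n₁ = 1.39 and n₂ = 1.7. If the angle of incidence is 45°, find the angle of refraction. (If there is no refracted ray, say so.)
sin θ₂ = (n₁/n₂)·sin θ₁ = 0.5782 → θ₂ = 35.32°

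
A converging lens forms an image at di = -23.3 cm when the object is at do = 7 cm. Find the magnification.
M = −di/do = 3.329 (upright image)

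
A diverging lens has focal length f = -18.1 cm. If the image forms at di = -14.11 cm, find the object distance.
1/do = 1/f − 1/di → do = 64.01 cm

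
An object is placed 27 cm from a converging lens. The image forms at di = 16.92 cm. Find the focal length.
1/f = 1/do + 1/di → f = 10.4 cm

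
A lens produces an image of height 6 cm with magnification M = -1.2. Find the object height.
ho = |hi|/|M| = 5 cm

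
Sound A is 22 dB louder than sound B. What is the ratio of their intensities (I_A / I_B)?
I_A/I_B = 10^(Δβ/10) = 158.5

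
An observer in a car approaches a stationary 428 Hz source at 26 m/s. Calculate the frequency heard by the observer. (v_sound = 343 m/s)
f_obs = f·(v + v_o)/v = 460.4 Hz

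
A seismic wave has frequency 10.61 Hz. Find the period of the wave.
T = 1/f = 0.09425 s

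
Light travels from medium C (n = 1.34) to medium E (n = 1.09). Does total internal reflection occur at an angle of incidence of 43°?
θc = arcsin(n₂/n₁) = 54.43°; 43° < θc, so no — the ray refracts.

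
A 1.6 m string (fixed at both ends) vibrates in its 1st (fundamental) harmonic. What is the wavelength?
λₙ = 2L/n = 3.2 m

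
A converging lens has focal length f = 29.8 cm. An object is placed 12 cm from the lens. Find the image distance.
1/di = 1/f − 1/do → di = -20.09 cm (virtual image)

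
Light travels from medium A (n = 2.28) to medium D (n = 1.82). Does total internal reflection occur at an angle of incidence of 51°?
θc = arcsin(n₂/n₁) = 52.96°; 51° < θc, so no — the ray refracts.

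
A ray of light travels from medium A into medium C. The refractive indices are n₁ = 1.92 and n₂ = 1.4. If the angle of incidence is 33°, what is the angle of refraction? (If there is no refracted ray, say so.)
sin θ₂ = (n₁/n₂)·sin θ₁ = 0.7469 → θ₂ = 48.33°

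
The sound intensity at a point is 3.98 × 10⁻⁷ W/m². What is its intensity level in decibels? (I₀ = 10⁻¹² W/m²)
β = 10·log₁₀(I/I₀) = 56 dB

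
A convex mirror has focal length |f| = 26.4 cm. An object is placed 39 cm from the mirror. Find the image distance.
f = −26.4 cm (convex); 1/di = 1/f − 1/do → di = -15.74 cm (virtual image, behind mirror)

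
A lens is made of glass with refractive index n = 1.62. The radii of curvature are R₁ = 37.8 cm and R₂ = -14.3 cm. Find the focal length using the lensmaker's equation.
1/f = (n − 1)(1/R₁ − 1/R₂) → f = 16.73 cm (converging lens)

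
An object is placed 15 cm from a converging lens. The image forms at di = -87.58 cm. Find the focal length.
1/f = 1/do + 1/di → f = 18.1 cm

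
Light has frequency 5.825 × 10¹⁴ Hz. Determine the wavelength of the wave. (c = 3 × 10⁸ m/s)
λ = c/f = 515 nm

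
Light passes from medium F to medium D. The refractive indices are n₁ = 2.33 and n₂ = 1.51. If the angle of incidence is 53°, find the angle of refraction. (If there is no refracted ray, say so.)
sin θ₂ = (n₁/n₂)·sin θ₁ = 1.232 > 1, so there is no refracted ray — the light undergoes total internal reflection.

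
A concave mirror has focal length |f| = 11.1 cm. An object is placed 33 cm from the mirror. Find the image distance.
f = +11.1 cm (concave); 1/di = 1/f − 1/do → di = 16.73 cm (real image, in front of mirror)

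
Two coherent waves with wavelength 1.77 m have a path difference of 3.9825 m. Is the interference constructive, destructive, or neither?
neither (partial) — path difference = 2.25λ, neither a whole number of wavelengths nor an odd multiple of λ/2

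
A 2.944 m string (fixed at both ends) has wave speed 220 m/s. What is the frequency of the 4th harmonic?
fₙ = nv/(2L) = 149.5 Hz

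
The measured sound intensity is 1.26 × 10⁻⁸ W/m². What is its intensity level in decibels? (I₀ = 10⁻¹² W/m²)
β = 10·log₁₀(I/I₀) = 41 dB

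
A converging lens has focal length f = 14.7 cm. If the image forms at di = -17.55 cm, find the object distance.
1/do = 1/f − 1/di → do = 8 cm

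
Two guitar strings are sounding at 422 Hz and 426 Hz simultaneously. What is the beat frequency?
4 Hz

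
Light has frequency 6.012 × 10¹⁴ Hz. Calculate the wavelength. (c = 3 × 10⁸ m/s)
λ = c/f = 499 nm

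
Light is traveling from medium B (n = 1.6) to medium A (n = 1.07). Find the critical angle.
θc = arcsin(n₂/n₁) = 41.97°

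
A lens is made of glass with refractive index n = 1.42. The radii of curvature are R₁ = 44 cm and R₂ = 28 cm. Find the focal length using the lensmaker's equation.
1/f = (n − 1)(1/R₁ − 1/R₂) → f = -183.3 cm (diverging lens)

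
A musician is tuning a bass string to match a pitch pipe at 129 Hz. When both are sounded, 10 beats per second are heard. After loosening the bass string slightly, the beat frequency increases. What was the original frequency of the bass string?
119 Hz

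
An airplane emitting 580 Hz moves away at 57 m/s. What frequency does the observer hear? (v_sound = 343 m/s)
f_obs = f·v/(v + v_s) = 497.4 Hz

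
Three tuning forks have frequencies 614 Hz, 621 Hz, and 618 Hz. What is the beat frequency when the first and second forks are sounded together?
7 Hz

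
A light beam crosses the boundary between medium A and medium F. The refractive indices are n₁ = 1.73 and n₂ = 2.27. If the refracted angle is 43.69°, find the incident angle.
sin θ₁ = (n₂/n₁)·sin θ₂ → θ₁ = 65.01°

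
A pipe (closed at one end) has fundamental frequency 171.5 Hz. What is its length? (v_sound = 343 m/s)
L = v/(4f₁) = 0.5 m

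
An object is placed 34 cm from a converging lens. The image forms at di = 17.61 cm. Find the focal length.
1/f = 1/do + 1/di → f = 11.6 cm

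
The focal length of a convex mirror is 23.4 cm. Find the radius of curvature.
R = 2|f| = 46.8 cm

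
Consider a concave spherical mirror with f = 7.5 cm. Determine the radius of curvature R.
R = 2|f| = 15 cm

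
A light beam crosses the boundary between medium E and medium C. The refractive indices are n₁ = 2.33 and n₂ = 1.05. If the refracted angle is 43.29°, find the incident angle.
sin θ₁ = (n₂/n₁)·sin θ₂ → θ₁ = 18°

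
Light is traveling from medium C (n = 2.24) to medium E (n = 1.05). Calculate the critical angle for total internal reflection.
θc = arcsin(n₂/n₁) = 27.95°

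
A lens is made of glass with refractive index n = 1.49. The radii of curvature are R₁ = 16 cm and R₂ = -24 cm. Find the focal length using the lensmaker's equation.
1/f = (n − 1)(1/R₁ − 1/R₂) → f = 19.59 cm (converging lens)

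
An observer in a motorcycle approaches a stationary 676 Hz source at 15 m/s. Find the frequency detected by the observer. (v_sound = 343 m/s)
f_obs = f·(v + v_o)/v = 705.6 Hz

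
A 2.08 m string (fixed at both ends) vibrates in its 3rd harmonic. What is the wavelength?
λₙ = 2L/n = 1.387 m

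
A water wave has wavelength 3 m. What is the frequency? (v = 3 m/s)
f = v/λ = 1 Hz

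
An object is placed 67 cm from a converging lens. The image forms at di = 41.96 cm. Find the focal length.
1/f = 1/do + 1/di → f = 25.8 cm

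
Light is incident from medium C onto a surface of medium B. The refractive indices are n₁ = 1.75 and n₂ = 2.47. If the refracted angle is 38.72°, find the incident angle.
sin θ₁ = (n₂/n₁)·sin θ₂ → θ₁ = 61.99°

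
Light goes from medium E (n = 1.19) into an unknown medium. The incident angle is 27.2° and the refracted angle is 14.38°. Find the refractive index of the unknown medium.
n₂ = n₁·sin θ₁ / sin θ₂ = 2.19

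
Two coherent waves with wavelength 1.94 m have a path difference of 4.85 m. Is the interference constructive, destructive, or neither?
destructive — path difference = 2.5λ, an odd multiple of λ/2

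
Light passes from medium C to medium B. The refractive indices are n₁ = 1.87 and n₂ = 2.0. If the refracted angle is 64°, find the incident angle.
sin θ₁ = (n₂/n₁)·sin θ₂ → θ₁ = 74°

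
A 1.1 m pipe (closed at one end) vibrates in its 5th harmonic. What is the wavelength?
λₙ = 4L/n = 0.88 m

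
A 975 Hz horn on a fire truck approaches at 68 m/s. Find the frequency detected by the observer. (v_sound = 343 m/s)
f_obs = f·v/(v − v_s) = 1216 Hz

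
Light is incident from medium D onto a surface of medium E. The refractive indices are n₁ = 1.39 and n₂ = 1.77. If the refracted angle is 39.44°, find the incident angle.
sin θ₁ = (n₂/n₁)·sin θ₂ → θ₁ = 53.99°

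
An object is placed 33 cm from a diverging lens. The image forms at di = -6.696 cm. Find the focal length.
1/f = 1/do + 1/di → f = -8.401 cm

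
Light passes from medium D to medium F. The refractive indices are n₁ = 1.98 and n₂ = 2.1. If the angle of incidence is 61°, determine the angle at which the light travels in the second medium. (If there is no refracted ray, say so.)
sin θ₂ = (n₁/n₂)·sin θ₁ = 0.8246 → θ₂ = 55.55°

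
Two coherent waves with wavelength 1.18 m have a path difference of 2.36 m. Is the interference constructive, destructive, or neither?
constructive — path difference = 2λ, a whole number of wavelengths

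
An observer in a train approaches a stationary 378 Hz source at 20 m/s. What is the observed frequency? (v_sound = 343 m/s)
f_obs = f·(v + v_o)/v = 400 Hz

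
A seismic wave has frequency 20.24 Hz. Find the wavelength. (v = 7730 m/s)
λ = v/f = 381.9 m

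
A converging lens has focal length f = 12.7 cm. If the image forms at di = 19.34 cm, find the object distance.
1/do = 1/f − 1/di → do = 36.99 cm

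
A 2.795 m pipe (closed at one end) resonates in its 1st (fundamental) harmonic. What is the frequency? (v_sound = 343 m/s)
fₙ = nv/(4L) = 30.68 Hz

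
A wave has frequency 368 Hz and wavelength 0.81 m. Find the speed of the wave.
v = fλ = 298.1 m/s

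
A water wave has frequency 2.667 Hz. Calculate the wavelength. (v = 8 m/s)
λ = v/f = 3 m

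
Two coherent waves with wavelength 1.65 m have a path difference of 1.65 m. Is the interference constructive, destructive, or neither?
constructive — path difference = 1λ, a whole number of wavelengths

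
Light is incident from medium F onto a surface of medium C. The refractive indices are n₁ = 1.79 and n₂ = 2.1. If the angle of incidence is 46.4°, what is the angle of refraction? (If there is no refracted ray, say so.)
sin θ₂ = (n₁/n₂)·sin θ₁ = 0.6173 → θ₂ = 38.12°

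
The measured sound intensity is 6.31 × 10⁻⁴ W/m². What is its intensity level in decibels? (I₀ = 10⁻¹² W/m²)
β = 10·log₁₀(I/I₀) = 88 dB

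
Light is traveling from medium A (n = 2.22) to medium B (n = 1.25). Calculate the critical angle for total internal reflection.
θc = arcsin(n₂/n₁) = 34.27°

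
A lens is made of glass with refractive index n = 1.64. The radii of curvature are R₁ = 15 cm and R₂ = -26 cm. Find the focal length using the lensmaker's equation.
1/f = (n − 1)(1/R₁ − 1/R₂) → f = 14.86 cm (converging lens)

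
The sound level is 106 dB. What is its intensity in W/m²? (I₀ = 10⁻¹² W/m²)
I = I₀·10^(β/10) = 3.98 × 10⁻² W/m²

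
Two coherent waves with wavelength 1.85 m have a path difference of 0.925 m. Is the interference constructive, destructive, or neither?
destructive — path difference = 0.5λ, an odd multiple of λ/2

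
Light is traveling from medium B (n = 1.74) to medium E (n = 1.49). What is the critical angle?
θc = arcsin(n₂/n₁) = 58.91°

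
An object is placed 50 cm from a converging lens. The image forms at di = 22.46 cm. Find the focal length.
1/f = 1/do + 1/di → f = 15.5 cm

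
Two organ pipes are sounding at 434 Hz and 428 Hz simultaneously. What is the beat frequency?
6 Hz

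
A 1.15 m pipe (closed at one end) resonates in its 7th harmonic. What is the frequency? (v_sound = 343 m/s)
fₙ = nv/(4L) = 522 Hz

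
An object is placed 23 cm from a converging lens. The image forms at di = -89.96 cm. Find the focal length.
1/f = 1/do + 1/di → f = 30.9 cm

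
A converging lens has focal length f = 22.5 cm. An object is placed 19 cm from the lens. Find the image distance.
1/di = 1/f − 1/do → di = -122.1 cm (virtual image)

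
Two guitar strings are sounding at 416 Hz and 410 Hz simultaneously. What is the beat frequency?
6 Hz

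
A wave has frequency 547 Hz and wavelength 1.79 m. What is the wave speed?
v = fλ = 979.1 m/s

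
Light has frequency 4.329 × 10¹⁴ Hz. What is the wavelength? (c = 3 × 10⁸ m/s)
λ = c/f = 693 nm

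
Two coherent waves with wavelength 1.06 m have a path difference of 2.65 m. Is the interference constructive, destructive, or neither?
destructive — path difference = 2.5λ, an odd multiple of λ/2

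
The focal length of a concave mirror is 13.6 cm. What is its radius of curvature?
R = 2|f| = 27.2 cm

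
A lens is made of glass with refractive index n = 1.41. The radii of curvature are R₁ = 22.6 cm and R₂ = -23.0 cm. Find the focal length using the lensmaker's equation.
1/f = (n − 1)(1/R₁ − 1/R₂) → f = 27.8 cm (converging lens)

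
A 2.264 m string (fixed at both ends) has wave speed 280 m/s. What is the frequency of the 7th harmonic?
fₙ = nv/(2L) = 432.9 Hz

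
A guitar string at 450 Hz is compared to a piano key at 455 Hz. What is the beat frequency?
5 Hz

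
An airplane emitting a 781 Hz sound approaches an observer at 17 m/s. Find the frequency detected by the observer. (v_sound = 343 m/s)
f_obs = f·v/(v − v_s) = 821.7 Hz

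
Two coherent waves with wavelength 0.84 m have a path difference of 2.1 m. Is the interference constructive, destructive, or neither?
destructive — path difference = 2.5λ, an odd multiple of λ/2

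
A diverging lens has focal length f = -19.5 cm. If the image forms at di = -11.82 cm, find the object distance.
1/do = 1/f − 1/di → do = 30.01 cm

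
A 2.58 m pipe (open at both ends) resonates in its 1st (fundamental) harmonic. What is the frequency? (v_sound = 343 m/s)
fₙ = nv/(2L) = 66.47 Hz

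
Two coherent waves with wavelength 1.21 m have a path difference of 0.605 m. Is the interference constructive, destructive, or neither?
destructive — path difference = 0.5λ, an odd multiple of λ/2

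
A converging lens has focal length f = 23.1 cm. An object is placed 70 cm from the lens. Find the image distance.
1/di = 1/f − 1/do → di = 34.48 cm (real image)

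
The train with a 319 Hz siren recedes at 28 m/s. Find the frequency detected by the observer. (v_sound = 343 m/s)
f_obs = f·v/(v + v_s) = 294.9 Hz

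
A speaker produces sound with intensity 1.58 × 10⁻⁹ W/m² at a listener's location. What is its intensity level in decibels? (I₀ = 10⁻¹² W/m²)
β = 10·log₁₀(I/I₀) = 31.99 dB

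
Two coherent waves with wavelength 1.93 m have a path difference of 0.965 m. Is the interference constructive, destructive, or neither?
destructive — path difference = 0.5λ, an odd multiple of λ/2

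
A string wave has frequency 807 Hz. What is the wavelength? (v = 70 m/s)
λ = v/f = 0.08674 m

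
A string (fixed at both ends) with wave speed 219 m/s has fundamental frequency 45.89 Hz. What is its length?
L = v/(2f₁) = 2.386 m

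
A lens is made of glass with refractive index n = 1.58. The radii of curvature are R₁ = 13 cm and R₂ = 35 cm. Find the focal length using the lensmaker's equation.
1/f = (n − 1)(1/R₁ − 1/R₂) → f = 35.66 cm (converging lens)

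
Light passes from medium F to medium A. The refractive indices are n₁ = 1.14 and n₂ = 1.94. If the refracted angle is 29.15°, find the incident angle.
sin θ₁ = (n₂/n₁)·sin θ₂ → θ₁ = 55.99°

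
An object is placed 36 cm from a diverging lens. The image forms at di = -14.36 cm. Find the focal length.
1/f = 1/do + 1/di → f = -23.89 cm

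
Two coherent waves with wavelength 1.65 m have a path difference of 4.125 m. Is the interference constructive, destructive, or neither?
destructive — path difference = 2.5λ, an odd multiple of λ/2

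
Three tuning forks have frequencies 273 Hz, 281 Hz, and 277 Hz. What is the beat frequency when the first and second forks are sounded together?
8 Hz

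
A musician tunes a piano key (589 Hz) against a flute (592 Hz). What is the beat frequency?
3 Hz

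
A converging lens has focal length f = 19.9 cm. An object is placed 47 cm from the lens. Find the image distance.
1/di = 1/f − 1/do → di = 34.51 cm (real image)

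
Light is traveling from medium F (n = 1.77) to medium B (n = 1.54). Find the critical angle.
θc = arcsin(n₂/n₁) = 60.47°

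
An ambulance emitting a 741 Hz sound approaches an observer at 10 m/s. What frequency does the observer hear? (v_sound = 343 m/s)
f_obs = f·v/(v − v_s) = 763.3 Hz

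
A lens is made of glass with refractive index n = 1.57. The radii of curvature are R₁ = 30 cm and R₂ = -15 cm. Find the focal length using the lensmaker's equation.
1/f = (n − 1)(1/R₁ − 1/R₂) → f = 17.54 cm (converging lens)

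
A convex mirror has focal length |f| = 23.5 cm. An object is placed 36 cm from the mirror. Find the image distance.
f = −23.5 cm (convex); 1/di = 1/f − 1/do → di = -14.22 cm (virtual image, behind mirror)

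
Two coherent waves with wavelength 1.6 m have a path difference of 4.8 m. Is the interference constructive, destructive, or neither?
constructive — path difference = 3λ, a whole number of wavelengths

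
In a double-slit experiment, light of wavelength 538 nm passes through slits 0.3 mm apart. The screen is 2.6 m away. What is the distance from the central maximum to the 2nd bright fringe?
y = mλL/d = 9.325 mm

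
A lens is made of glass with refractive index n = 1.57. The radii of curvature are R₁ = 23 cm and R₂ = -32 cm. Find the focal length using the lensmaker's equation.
1/f = (n − 1)(1/R₁ − 1/R₂) → f = 23.48 cm (converging lens)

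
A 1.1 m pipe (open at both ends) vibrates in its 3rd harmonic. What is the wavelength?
λₙ = 2L/n = 0.7333 m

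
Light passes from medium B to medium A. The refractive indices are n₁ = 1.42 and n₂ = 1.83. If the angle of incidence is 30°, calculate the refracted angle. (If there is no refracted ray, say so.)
sin θ₂ = (n₁/n₂)·sin θ₁ = 0.388 → θ₂ = 22.83°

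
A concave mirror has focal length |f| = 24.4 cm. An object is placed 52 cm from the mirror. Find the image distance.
f = +24.4 cm (concave); 1/di = 1/f − 1/do → di = 45.97 cm (real image, in front of mirror)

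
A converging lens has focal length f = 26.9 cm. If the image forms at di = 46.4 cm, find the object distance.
1/do = 1/f − 1/di → do = 64.01 cm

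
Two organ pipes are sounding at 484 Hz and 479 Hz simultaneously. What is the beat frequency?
5 Hz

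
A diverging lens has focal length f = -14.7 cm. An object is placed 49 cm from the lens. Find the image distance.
1/di = 1/f − 1/do → di = -11.31 cm (virtual image)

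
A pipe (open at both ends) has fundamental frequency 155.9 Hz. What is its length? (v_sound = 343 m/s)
L = v/(2f₁) = 1.1 m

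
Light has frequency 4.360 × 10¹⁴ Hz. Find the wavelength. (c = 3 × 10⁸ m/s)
λ = c/f = 688.1 nm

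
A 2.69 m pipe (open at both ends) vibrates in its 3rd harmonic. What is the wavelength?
λₙ = 2L/n = 1.793 m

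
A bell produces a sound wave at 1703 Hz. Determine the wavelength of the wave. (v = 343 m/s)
λ = v/f = 0.2014 m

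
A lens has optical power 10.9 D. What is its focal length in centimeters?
f = 1/P = 9.174 cm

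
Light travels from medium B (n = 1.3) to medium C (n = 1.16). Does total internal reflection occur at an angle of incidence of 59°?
θc = arcsin(n₂/n₁) = 63.16°; 59° < θc, so no — the ray refracts.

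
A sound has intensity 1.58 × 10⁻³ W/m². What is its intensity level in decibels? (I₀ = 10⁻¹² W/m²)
β = 10·log₁₀(I/I₀) = 91.99 dB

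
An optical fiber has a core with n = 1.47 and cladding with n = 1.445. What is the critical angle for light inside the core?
θc = arcsin(n_cladding/n_core) = 79.42°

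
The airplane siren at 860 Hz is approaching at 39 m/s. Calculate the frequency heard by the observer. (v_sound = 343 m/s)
f_obs = f·v/(v − v_s) = 970.3 Hz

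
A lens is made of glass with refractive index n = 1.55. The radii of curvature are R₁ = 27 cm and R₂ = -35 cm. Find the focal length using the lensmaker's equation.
1/f = (n − 1)(1/R₁ − 1/R₂) → f = 27.71 cm (converging lens)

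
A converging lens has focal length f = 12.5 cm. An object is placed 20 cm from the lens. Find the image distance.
1/di = 1/f − 1/do → di = 33.33 cm (real image)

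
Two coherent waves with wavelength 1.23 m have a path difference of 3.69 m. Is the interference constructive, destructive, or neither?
constructive — path difference = 3λ, a whole number of wavelengths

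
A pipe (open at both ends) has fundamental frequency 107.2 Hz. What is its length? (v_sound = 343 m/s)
L = v/(2f₁) = 1.6 m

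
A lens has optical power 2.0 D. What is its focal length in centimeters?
f = 1/P = 50 cm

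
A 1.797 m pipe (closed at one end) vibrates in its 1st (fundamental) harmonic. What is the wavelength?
λₙ = 4L/n = 7.188 m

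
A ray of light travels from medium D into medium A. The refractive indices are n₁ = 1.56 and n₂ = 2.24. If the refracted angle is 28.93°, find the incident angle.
sin θ₁ = (n₂/n₁)·sin θ₂ → θ₁ = 44°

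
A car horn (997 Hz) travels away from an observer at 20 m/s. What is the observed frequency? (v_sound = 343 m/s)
f_obs = f·v/(v + v_s) = 942.1 Hz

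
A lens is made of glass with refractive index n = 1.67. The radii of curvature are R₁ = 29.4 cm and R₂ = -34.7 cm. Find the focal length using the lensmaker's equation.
1/f = (n − 1)(1/R₁ − 1/R₂) → f = 23.75 cm (converging lens)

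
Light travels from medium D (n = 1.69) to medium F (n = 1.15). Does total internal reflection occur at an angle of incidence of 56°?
θc = arcsin(n₂/n₁) = 42.88°; 56° > θc, so yes — total internal reflection.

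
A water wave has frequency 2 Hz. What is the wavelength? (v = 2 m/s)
λ = v/f = 1 m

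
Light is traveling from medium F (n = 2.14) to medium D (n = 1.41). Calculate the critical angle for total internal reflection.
θc = arcsin(n₂/n₁) = 41.21°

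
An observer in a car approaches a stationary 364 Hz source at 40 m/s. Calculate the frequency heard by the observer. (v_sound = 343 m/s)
f_obs = f·(v + v_o)/v = 406.4 Hz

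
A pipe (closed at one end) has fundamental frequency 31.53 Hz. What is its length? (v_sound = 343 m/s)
L = v/(4f₁) = 2.72 m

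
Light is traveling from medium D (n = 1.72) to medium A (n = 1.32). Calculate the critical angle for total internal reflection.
θc = arcsin(n₂/n₁) = 50.12°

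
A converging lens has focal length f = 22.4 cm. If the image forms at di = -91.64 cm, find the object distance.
1/do = 1/f − 1/di → do = 18 cm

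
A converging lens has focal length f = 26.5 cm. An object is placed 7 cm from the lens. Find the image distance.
1/di = 1/f − 1/do → di = -9.513 cm (virtual image)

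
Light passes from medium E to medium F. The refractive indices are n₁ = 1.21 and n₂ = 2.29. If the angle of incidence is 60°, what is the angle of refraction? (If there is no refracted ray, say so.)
sin θ₂ = (n₁/n₂)·sin θ₁ = 0.4576 → θ₂ = 27.23°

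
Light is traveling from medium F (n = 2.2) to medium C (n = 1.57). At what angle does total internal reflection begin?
θc = arcsin(n₂/n₁) = 45.53°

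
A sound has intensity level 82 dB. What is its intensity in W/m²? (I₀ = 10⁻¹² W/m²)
I = I₀·10^(β/10) = 1.58 × 10⁻⁴ W/m²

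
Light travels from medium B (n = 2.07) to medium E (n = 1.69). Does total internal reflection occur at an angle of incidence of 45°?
θc = arcsin(n₂/n₁) = 54.73°; 45° < θc, so no — the ray refracts.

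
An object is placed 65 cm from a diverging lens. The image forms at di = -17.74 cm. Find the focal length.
1/f = 1/do + 1/di → f = -24.4 cm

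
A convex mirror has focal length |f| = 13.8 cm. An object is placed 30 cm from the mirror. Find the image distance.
f = −13.8 cm (convex); 1/di = 1/f − 1/do → di = -9.452 cm (virtual image, behind mirror)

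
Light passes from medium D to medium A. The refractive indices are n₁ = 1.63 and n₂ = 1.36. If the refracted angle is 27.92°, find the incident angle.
sin θ₁ = (n₂/n₁)·sin θ₂ → θ₁ = 23°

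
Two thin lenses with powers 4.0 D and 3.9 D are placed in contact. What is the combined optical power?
P_total = P₁ + P₂ = 7.9 D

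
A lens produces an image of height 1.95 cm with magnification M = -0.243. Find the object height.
ho = |hi|/|M| = 8.025 cm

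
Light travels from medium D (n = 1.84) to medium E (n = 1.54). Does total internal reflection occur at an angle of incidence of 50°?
θc = arcsin(n₂/n₁) = 56.82°; 50° < θc, so no — the ray refracts.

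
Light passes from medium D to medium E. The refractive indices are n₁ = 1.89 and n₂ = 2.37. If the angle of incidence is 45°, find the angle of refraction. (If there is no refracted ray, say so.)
sin θ₂ = (n₁/n₂)·sin θ₁ = 0.5639 → θ₂ = 34.33°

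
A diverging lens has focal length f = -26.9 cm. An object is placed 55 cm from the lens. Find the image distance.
1/di = 1/f − 1/do → di = -18.06 cm (virtual image)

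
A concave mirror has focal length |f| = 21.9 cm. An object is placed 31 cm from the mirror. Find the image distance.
f = +21.9 cm (concave); 1/di = 1/f − 1/do → di = 74.6 cm (real image, in front of mirror)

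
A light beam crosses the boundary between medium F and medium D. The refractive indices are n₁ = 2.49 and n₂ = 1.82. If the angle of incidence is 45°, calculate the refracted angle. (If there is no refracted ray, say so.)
sin θ₂ = (n₁/n₂)·sin θ₁ = 0.9674 → θ₂ = 75.33°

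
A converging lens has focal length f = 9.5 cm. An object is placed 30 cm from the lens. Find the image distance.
1/di = 1/f − 1/do → di = 13.9 cm (real image)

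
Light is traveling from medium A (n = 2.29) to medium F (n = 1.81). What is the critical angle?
θc = arcsin(n₂/n₁) = 52.22°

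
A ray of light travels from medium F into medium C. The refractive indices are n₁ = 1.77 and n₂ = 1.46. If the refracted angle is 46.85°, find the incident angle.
sin θ₁ = (n₂/n₁)·sin θ₂ → θ₁ = 37°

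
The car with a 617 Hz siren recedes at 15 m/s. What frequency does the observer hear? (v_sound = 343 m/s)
f_obs = f·v/(v + v_s) = 591.1 Hz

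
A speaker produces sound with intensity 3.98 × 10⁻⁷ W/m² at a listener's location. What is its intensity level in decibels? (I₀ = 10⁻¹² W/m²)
β = 10·log₁₀(I/I₀) = 56 dB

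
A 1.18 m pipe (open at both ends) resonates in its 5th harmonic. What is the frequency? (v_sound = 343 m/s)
fₙ = nv/(2L) = 726.7 Hz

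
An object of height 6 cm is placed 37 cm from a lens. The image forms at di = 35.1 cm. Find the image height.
hi = (-di/do) × ho = -5.692 cm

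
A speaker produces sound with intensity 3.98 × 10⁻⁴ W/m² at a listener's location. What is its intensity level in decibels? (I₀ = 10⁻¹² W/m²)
β = 10·log₁₀(I/I₀) = 86 dB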